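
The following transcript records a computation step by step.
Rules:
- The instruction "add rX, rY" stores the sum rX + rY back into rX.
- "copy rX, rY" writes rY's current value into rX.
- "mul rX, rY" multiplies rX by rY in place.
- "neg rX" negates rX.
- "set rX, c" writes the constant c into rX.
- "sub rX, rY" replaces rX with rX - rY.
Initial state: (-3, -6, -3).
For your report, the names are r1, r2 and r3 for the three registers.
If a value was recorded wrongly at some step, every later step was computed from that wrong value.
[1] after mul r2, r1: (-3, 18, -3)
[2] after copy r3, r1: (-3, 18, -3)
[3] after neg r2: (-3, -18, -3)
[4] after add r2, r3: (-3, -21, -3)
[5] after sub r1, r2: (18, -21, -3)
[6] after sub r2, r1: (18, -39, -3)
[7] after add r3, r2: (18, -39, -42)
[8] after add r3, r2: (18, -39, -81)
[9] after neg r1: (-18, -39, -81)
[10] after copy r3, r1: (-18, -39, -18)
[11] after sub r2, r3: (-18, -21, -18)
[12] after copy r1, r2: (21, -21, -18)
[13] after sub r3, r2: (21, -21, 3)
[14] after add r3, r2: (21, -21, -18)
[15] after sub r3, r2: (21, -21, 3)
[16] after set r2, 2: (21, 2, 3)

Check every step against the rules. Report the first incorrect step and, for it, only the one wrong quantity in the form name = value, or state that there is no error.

step 1: r2 = -6 * -3 = 18 -> checks out
step 2: r3 = -3 -> exactly as logged
step 3: r2 = -(18) = -18 -> matches
step 4: r2 = -18 + -3 = -21 -> verified
step 5: r1 = -3 - -21 = 18 -> matches
step 6: r2 = -21 - 18 = -39 -> checks out
step 7: r3 = -3 + -39 = -42 -> no discrepancy
step 8: r3 = -42 + -39 = -81 -> same as recorded
step 9: r1 = -(18) = -18 -> consistent with the transcript
step 10: r3 = -18 -> agrees with the transcript
step 11: r2 = -39 - -18 = -21 -> no discrepancy
step 12: r1 = -21 -> the transcript disagrees here
First incorrect step: 12; the correct value is r1 = -21.

step 12, r1 = -21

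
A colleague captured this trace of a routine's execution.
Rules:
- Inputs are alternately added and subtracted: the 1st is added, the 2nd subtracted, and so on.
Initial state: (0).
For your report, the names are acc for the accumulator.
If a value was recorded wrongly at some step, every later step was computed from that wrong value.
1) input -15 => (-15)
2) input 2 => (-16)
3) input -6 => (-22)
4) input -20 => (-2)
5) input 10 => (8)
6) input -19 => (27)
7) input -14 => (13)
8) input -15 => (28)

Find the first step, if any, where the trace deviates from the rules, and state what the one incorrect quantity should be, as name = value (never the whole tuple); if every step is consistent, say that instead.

step 2, acc = -17

step 1: acc = 0 + -15 = -15 -> no discrepancy
step 2: acc = -15 - 2 = -17 -> the entry is off here
Conclusion: step 2 carries the first error; the entry should be acc = -17.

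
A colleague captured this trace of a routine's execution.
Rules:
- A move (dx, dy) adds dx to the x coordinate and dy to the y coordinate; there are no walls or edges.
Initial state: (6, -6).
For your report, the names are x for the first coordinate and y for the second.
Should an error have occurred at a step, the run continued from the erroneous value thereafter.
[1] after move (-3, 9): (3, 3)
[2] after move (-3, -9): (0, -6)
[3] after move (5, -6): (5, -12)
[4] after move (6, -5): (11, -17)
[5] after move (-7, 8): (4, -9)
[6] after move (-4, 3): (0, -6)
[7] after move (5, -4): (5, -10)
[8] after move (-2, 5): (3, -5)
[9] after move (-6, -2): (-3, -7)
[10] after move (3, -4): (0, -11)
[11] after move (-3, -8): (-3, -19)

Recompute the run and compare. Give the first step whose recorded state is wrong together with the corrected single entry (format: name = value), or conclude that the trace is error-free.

Recomputing the run from the initial state:
step 1: x = 3, y = 3
step 2: x = 0, y = -6
step 3: x = 5, y = -12
step 4: x = 11, y = -17
step 5: x = 4, y = -9
step 6: x = 0, y = -6
step 7: x = 5, y = -10
step 8: x = 3, y = -5
step 9: x = -3, y = -7
step 10: x = 0, y = -11
step 11: x = -3, y = -19
This matches the trace at every step.

no error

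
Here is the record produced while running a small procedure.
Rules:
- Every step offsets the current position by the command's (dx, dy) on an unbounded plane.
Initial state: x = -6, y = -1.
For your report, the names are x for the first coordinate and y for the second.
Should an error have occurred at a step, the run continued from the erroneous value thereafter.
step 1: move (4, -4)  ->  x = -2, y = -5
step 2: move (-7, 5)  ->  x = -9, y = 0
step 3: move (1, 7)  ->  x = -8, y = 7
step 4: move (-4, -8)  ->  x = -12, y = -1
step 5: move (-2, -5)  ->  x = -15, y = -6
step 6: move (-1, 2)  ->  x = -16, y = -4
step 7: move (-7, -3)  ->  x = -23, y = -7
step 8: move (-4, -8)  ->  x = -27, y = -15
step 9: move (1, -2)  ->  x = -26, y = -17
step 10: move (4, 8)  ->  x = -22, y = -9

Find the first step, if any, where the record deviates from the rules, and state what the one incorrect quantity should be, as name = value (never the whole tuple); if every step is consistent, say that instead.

step 5, x = -14

step 1: x = -6 + (4) = -2, y = -1 + (-4) = -5 -> confirmed correct
step 2: x = -2 + (-7) = -9, y = -5 + (5) = 0 -> exactly as logged
step 3: x = -9 + (1) = -8, y = 0 + (7) = 7 -> same as recorded
step 4: x = -8 + (-4) = -12, y = 7 + (-8) = -1 -> in agreement
step 5: x = -12 + (-2) = -14, y = -1 + (-5) = -6 -> the entry is off here
First deviation found at step 5; the corrected entry is x = -14.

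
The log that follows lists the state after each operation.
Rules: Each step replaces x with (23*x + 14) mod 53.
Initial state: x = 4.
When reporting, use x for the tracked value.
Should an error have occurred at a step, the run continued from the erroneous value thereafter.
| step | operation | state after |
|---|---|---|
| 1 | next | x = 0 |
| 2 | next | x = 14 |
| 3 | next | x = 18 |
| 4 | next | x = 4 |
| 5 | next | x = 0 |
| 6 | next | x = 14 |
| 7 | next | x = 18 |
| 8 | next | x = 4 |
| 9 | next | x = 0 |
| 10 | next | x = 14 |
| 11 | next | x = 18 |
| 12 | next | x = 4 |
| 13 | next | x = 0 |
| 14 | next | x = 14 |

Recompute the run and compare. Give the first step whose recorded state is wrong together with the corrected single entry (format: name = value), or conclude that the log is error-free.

Step 1: x = (23*4 + 14) mod 53 = 0 — in agreement.
Step 2: x = (23*0 + 14) mod 53 = 14 — agrees with the log.
Step 3: x = (23*14 + 14) mod 53 = 18 — confirmed correct.
Step 4: x = (23*18 + 14) mod 53 = 4 — verified.
Step 5: x = (23*4 + 14) mod 53 = 0 — agrees with the log.
Step 6: x = (23*0 + 14) mod 53 = 14 — no discrepancy.
Step 7: x = (23*14 + 14) mod 53 = 18 — in agreement.
Step 8: x = (23*18 + 14) mod 53 = 4 — agrees with the log.
Step 9: x = (23*4 + 14) mod 53 = 0 — consistent with the log.
Step 10: x = (23*0 + 14) mod 53 = 14 — no discrepancy.
Step 11: x = (23*14 + 14) mod 53 = 18 — same as recorded.
Step 12: x = (23*18 + 14) mod 53 = 4 — same as recorded.
Step 13: x = (23*4 + 14) mod 53 = 0 — matches.
Step 14: x = (23*0 + 14) mod 53 = 14 — consistent with the log.
The recomputation confirms every line.

no error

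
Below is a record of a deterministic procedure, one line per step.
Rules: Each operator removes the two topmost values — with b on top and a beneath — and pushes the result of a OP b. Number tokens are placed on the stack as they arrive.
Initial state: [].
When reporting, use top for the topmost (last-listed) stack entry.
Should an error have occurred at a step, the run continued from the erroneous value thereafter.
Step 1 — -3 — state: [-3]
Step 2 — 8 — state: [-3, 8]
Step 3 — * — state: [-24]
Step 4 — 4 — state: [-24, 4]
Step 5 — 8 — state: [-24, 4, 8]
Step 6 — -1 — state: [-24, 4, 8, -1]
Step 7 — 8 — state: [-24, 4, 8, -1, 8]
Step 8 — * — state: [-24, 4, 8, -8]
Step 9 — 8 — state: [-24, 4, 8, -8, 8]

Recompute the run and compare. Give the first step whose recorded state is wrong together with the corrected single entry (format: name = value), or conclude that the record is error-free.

no error

step 1: push -3: top = -3 -> verified
step 2: push 8: top = 8 -> matches
step 3: -3 * 8 = -24 -> consistent with the record
step 4: push 4: top = 4 -> confirmed correct
step 5: push 8: top = 8 -> confirmed correct
step 6: push -1: top = -1 -> in agreement
step 7: push 8: top = 8 -> matches
step 8: -1 * 8 = -8 -> verified
step 9: push 8: top = 8 -> exactly as logged
The recomputation confirms every line.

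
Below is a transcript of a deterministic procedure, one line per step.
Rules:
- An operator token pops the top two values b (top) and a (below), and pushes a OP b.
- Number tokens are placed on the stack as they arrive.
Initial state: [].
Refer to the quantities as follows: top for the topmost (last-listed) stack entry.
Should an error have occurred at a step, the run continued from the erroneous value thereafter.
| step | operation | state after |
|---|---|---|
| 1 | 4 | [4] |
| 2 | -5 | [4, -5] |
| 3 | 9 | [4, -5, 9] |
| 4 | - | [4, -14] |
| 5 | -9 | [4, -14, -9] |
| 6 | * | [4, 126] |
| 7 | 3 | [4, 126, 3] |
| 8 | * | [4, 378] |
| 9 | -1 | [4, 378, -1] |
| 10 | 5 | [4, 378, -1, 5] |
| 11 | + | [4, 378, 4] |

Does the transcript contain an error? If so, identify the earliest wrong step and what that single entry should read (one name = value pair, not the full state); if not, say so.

Recomputing the run from the initial state:
step 1: [4]
step 2: [4, -5]
step 3: [4, -5, 9]
step 4: [4, -14]
step 5: [4, -14, -9]
step 6: [4, 126]
step 7: [4, 126, 3]
step 8: [4, 378]
step 9: [4, 378, -1]
step 10: [4, 378, -1, 5]
step 11: [4, 378, 4]
This matches the transcript at every step.

no error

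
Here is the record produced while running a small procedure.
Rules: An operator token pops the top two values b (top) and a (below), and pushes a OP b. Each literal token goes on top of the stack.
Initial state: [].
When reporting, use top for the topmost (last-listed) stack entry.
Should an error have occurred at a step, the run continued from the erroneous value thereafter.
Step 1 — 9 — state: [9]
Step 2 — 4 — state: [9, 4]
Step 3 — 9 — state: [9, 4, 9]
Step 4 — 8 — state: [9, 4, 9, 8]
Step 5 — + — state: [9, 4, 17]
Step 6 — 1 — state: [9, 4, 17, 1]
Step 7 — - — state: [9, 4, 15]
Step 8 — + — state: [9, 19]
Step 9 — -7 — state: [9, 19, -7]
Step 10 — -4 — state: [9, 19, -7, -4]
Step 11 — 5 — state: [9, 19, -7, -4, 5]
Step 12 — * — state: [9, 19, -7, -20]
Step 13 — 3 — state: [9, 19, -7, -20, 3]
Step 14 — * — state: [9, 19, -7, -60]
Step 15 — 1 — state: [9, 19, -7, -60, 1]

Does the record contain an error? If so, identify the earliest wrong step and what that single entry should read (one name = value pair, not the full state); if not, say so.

step 7, top = 16

step 1: push 9: top = 9 -> in agreement
step 2: push 4: top = 4 -> matches
step 3: push 9: top = 9 -> agrees with the record
step 4: push 8: top = 8 -> same as recorded
step 5: 9 + 8 = 17 -> verified
step 6: push 1: top = 1 -> agrees with the record
step 7: 17 - 1 = 16 -> not what was recorded
That makes step 7 the first incorrect line — top = 16 is what it should show.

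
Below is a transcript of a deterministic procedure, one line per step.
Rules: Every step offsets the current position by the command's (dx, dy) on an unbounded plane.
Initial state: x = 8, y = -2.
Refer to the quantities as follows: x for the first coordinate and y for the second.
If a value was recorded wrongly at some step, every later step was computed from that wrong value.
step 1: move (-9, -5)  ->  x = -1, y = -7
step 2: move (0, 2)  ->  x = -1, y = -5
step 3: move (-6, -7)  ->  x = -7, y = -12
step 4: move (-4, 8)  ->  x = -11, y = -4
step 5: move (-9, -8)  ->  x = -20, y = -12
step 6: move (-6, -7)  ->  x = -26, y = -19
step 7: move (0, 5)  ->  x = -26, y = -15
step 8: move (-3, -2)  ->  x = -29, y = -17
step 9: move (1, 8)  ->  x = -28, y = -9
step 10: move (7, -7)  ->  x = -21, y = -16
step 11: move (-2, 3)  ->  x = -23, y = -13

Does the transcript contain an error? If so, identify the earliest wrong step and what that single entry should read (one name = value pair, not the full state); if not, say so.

1. x = 8 + (-9) = -1, y = -2 + (-5) = -7 (same as recorded)
2. x = -1 + (0) = -1, y = -7 + (2) = -5 (matches)
3. x = -1 + (-6) = -7, y = -5 + (-7) = -12 (agrees with the transcript)
4. x = -7 + (-4) = -11, y = -12 + (8) = -4 (consistent with the transcript)
5. x = -11 + (-9) = -20, y = -4 + (-8) = -12 (confirmed correct)
6. x = -20 + (-6) = -26, y = -12 + (-7) = -19 (same as recorded)
7. x = -26 + (0) = -26, y = -19 + (5) = -14 (the transcript has a different value)
First incorrect step: 7; the correct value is y = -14.

step 7, y = -14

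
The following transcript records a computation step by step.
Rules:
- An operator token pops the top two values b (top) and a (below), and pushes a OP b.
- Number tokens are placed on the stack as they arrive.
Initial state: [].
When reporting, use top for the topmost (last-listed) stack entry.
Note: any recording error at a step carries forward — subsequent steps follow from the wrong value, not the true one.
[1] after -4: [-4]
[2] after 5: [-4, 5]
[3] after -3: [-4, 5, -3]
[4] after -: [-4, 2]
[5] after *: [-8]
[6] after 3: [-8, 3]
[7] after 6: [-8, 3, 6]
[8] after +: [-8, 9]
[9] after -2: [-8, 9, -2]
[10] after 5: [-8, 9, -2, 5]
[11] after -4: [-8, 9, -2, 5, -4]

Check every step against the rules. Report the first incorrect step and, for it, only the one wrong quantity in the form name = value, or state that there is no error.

step 1: push -4: top = -4 -> confirmed correct
step 2: push 5: top = 5 -> in agreement
step 3: push -3: top = -3 -> matches
step 4: 5 - -3 = 8 -> the transcript disagrees here
The audit stops at step 4: the recorded entry is wrong and should be top = 8.

step 4, top = 8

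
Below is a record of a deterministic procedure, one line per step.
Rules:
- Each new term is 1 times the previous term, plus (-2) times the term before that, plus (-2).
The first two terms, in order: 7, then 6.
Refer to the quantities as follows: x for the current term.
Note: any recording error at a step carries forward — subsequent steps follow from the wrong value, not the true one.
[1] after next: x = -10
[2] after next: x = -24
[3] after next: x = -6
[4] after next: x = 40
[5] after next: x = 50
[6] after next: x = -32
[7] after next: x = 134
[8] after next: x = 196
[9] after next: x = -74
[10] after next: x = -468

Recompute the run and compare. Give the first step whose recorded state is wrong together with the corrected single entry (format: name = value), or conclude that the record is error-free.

step 7, x = -134

Recomputing the run from the initial state:
step 1: x = -10
step 2: x = -24
step 3: x = -6
step 4: x = 40
step 5: x = 50
step 6: x = -32
step 7: x = -134
step 8: x = -72
step 9: x = 194
step 10: x = 336
The first disagreement with the record is at step 7, where the value should be x = -134.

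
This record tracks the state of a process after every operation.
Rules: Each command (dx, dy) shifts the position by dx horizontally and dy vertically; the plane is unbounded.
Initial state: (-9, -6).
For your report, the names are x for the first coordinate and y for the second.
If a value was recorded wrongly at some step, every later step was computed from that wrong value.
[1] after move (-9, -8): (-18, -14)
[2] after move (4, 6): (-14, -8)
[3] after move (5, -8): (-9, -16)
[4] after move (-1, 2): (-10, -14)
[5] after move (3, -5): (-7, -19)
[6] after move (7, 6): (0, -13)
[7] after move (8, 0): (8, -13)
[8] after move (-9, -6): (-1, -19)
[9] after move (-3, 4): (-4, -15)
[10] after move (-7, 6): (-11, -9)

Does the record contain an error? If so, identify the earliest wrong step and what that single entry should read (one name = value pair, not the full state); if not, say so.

step 1: x = -9 + (-9) = -18, y = -6 + (-8) = -14 -> confirmed correct
step 2: x = -18 + (4) = -14, y = -14 + (6) = -8 -> matches
step 3: x = -14 + (5) = -9, y = -8 + (-8) = -16 -> same as recorded
step 4: x = -9 + (-1) = -10, y = -16 + (2) = -14 -> matches
step 5: x = -10 + (3) = -7, y = -14 + (-5) = -19 -> matches
step 6: x = -7 + (7) = 0, y = -19 + (6) = -13 -> matches
step 7: x = 0 + (8) = 8, y = -13 + (0) = -13 -> confirmed correct
step 8: x = 8 + (-9) = -1, y = -13 + (-6) = -19 -> same as recorded
step 9: x = -1 + (-3) = -4, y = -19 + (4) = -15 -> checks out
step 10: x = -4 + (-7) = -11, y = -15 + (6) = -9 -> checks out
All entries verified; no error found.

no error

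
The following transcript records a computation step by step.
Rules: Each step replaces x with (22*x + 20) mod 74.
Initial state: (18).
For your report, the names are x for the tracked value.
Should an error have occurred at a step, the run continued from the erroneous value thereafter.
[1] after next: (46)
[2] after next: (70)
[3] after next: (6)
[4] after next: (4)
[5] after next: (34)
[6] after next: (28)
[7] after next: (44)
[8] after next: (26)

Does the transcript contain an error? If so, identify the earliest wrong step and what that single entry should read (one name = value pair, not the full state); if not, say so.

1. x = (22*18 + 20) mod 74 = 46 (same as recorded)
2. x = (22*46 + 20) mod 74 = 70 (verified)
3. x = (22*70 + 20) mod 74 = 6 (confirmed correct)
4. x = (22*6 + 20) mod 74 = 4 (consistent with the transcript)
5. x = (22*4 + 20) mod 74 = 34 (checks out)
6. x = (22*34 + 20) mod 74 = 28 (checks out)
7. x = (22*28 + 20) mod 74 = 44 (exactly as logged)
8. x = (22*44 + 20) mod 74 = 26 (in agreement)
All entries verified; no error found.

no error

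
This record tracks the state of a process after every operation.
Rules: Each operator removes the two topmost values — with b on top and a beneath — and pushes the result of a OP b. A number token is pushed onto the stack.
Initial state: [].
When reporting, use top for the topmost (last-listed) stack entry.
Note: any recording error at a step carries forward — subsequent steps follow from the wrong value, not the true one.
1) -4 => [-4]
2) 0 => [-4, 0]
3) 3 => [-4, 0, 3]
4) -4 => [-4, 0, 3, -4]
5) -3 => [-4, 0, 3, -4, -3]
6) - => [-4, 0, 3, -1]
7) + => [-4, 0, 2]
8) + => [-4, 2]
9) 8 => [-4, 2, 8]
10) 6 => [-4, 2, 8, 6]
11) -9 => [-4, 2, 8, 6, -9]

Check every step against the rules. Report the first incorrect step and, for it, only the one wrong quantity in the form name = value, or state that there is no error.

step 1: push -4: top = -4 -> checks out
step 2: push 0: top = 0 -> no discrepancy
step 3: push 3: top = 3 -> in agreement
step 4: push -4: top = -4 -> agrees with the record
step 5: push -3: top = -3 -> exactly as logged
step 6: -4 - -3 = -1 -> exactly as logged
step 7: 3 + -1 = 2 -> matches
step 8: 0 + 2 = 2 -> agrees with the record
step 9: push 8: top = 8 -> checks out
step 10: push 6: top = 6 -> no discrepancy
step 11: push -9: top = -9 -> confirmed correct
Nothing is out of place; the run is error-free.

no error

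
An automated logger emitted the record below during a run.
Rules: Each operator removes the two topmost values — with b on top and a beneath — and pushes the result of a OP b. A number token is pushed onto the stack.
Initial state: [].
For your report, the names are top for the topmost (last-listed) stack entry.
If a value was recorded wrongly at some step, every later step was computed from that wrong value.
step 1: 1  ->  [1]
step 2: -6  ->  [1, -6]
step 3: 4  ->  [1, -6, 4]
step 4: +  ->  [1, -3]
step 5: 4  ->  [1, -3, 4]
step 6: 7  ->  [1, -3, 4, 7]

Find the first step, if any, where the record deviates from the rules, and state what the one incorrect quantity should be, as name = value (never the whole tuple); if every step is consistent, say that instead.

Recomputing the run from the initial state:
step 1: [1]
step 2: [1, -6]
step 3: [1, -6, 4]
step 4: [1, -2]
step 5: [1, -2, 4]
step 6: [1, -2, 4, 7]
The first disagreement with the record is at step 4, where the value should be top = -2.

step 4, top = -2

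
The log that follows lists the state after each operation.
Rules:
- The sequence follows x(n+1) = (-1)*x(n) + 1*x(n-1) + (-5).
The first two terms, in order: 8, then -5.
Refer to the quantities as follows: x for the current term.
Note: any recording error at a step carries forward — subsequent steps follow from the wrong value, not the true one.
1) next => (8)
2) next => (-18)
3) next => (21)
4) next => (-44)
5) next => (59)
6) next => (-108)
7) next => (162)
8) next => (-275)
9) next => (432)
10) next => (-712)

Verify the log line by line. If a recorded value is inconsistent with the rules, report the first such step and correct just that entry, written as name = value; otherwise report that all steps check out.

step 1: x = -1*(-5) + (1)*(8) + (-5) = 8 -> matches
step 2: x = -1*(8) + (1)*(-5) + (-5) = -18 -> same as recorded
step 3: x = -1*(-18) + (1)*(8) + (-5) = 21 -> agrees with the log
step 4: x = -1*(21) + (1)*(-18) + (-5) = -44 -> no discrepancy
step 5: x = -1*(-44) + (1)*(21) + (-5) = 60 -> the entry is off here
First incorrect step: 5; the correct value is x = 60.

step 5, x = 60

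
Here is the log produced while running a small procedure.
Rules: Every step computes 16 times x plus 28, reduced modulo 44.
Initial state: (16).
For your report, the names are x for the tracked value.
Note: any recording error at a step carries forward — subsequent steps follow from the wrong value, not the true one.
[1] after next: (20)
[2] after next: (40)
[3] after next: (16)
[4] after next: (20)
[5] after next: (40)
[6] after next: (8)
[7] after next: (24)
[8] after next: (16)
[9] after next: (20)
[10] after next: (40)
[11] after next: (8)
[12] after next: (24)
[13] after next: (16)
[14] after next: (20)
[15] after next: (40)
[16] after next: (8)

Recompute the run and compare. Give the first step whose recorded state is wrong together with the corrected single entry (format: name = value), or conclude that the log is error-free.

step 3, x = 8

Recomputing the run from the initial state:
step 1: x = 20
step 2: x = 40
step 3: x = 8
step 4: x = 24
step 5: x = 16
step 6: x = 20
step 7: x = 40
step 8: x = 8
step 9: x = 24
step 10: x = 16
step 11: x = 20
step 12: x = 40
step 13: x = 8
step 14: x = 24
step 15: x = 16
step 16: x = 20
The first disagreement with the log is at step 3, where the value should be x = 8.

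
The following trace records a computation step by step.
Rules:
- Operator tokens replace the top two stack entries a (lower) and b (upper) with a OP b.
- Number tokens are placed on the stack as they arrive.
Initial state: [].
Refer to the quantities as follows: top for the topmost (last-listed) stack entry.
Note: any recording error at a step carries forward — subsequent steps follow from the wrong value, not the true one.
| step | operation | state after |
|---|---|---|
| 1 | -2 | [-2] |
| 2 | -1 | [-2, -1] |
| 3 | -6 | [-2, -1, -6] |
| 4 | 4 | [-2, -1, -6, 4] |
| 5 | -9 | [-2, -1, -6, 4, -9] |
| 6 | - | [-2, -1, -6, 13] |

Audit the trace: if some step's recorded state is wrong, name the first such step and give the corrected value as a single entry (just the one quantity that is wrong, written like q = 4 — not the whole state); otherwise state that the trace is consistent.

1. push -2: top = -2 (consistent with the trace)
2. push -1: top = -1 (agrees with the trace)
3. push -6: top = -6 (checks out)
4. push 4: top = 4 (confirmed correct)
5. push -9: top = -9 (matches)
6. 4 - -9 = 13 (matches)
Nothing is out of place; the run is error-free.

no error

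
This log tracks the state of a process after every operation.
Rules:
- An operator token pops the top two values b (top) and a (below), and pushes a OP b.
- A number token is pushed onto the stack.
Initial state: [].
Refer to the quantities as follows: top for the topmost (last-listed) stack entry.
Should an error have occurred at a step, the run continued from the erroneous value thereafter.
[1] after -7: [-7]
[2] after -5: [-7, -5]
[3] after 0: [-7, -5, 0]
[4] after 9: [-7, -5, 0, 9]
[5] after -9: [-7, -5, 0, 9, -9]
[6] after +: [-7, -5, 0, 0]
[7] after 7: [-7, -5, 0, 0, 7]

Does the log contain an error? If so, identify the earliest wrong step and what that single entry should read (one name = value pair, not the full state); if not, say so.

no error

1. push -7: top = -7 (agrees with the log)
2. push -5: top = -5 (in agreement)
3. push 0: top = 0 (matches)
4. push 9: top = 9 (checks out)
5. push -9: top = -9 (verified)
6. 9 + -9 = 0 (matches)
7. push 7: top = 7 (confirmed correct)
The whole run recomputes cleanly — no discrepancies.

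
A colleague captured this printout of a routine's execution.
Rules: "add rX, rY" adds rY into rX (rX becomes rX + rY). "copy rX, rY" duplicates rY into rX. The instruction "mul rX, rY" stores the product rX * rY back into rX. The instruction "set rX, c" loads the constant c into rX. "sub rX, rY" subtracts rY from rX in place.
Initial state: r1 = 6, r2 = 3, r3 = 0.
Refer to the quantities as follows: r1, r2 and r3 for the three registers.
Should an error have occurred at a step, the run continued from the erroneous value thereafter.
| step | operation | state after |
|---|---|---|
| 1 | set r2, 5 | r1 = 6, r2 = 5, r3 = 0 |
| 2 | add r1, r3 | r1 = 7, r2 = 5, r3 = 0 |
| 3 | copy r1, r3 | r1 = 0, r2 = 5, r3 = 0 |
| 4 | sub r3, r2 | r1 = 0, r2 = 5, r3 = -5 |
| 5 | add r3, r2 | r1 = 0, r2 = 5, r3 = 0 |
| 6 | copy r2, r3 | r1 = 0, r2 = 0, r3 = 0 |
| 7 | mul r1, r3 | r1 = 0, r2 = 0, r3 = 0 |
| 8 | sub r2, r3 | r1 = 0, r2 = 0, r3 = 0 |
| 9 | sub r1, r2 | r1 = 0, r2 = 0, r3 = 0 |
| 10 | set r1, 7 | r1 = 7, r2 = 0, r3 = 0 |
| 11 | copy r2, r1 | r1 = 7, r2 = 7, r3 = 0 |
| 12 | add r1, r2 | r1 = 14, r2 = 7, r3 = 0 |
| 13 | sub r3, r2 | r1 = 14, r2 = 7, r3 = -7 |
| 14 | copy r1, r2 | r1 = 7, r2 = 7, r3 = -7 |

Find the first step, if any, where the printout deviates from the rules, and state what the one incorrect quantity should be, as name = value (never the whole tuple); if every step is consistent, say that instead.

step 2, r1 = 6

Recomputing the run from the initial state:
step 1: r1 = 6, r2 = 5, r3 = 0
step 2: r1 = 6, r2 = 5, r3 = 0
step 3: r1 = 0, r2 = 5, r3 = 0
step 4: r1 = 0, r2 = 5, r3 = -5
step 5: r1 = 0, r2 = 5, r3 = 0
step 6: r1 = 0, r2 = 0, r3 = 0
step 7: r1 = 0, r2 = 0, r3 = 0
step 8: r1 = 0, r2 = 0, r3 = 0
step 9: r1 = 0, r2 = 0, r3 = 0
step 10: r1 = 7, r2 = 0, r3 = 0
step 11: r1 = 7, r2 = 7, r3 = 0
step 12: r1 = 14, r2 = 7, r3 = 0
step 13: r1 = 14, r2 = 7, r3 = -7
step 14: r1 = 7, r2 = 7, r3 = -7
The first disagreement with the printout is at step 2, where the value should be r1 = 6.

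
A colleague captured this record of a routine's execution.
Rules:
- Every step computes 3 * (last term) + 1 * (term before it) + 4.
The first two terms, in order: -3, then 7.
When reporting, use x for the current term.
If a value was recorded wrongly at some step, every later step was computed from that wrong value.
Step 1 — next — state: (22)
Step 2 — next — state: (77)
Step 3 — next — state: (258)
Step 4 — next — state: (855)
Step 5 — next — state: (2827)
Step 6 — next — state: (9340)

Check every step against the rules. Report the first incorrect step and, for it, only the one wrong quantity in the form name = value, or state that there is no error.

step 3, x = 257

Step 1: x = 3*(7) + (1)*(-3) + (4) = 22 — no discrepancy.
Step 2: x = 3*(22) + (1)*(7) + (4) = 77 — no discrepancy.
Step 3: x = 3*(77) + (1)*(22) + (4) = 257 — the record disagrees here.
The audit stops at step 3: the recorded entry is wrong and should be x = 257.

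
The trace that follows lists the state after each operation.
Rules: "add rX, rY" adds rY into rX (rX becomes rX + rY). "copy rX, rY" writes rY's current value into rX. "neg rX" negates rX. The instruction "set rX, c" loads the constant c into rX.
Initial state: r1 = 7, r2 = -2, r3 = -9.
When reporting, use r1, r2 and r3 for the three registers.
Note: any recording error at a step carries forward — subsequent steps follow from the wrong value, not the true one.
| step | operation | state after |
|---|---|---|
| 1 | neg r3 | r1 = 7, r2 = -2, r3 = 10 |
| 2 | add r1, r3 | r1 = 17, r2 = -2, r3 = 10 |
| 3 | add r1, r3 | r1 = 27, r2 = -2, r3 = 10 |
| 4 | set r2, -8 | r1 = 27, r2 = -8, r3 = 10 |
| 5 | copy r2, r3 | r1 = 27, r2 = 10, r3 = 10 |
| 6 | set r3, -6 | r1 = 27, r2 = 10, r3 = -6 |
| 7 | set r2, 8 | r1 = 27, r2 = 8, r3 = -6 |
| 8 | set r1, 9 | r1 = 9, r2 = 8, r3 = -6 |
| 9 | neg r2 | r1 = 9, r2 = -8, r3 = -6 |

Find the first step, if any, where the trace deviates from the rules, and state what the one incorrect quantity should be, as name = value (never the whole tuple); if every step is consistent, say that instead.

Recomputing the run from the initial state:
step 1: r1 = 7, r2 = -2, r3 = 9
step 2: r1 = 16, r2 = -2, r3 = 9
step 3: r1 = 25, r2 = -2, r3 = 9
step 4: r1 = 25, r2 = -8, r3 = 9
step 5: r1 = 25, r2 = 9, r3 = 9
step 6: r1 = 25, r2 = 9, r3 = -6
step 7: r1 = 25, r2 = 8, r3 = -6
step 8: r1 = 9, r2 = 8, r3 = -6
step 9: r1 = 9, r2 = -8, r3 = -6
The first disagreement with the trace is at step 1, where the value should be r3 = 9.

step 1, r3 = 9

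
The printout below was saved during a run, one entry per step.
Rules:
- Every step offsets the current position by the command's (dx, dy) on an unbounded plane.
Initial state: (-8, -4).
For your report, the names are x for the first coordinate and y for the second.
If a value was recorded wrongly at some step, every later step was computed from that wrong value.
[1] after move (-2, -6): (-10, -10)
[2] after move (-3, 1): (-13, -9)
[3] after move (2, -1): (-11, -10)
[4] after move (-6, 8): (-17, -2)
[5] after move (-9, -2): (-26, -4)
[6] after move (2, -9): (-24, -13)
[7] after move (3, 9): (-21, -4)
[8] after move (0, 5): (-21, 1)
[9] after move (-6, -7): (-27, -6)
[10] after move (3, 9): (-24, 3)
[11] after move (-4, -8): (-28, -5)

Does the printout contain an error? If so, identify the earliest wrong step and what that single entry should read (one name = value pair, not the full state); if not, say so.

step 1: x = -8 + (-2) = -10, y = -4 + (-6) = -10 -> checks out
step 2: x = -10 + (-3) = -13, y = -10 + (1) = -9 -> verified
step 3: x = -13 + (2) = -11, y = -9 + (-1) = -10 -> same as recorded
step 4: x = -11 + (-6) = -17, y = -10 + (8) = -2 -> confirmed correct
step 5: x = -17 + (-9) = -26, y = -2 + (-2) = -4 -> matches
step 6: x = -26 + (2) = -24, y = -4 + (-9) = -13 -> exactly as logged
step 7: x = -24 + (3) = -21, y = -13 + (9) = -4 -> agrees with the printout
step 8: x = -21 + (0) = -21, y = -4 + (5) = 1 -> no discrepancy
step 9: x = -21 + (-6) = -27, y = 1 + (-7) = -6 -> checks out
step 10: x = -27 + (3) = -24, y = -6 + (9) = 3 -> checks out
step 11: x = -24 + (-4) = -28, y = 3 + (-8) = -5 -> same as recorded
Every step is consistent.

no error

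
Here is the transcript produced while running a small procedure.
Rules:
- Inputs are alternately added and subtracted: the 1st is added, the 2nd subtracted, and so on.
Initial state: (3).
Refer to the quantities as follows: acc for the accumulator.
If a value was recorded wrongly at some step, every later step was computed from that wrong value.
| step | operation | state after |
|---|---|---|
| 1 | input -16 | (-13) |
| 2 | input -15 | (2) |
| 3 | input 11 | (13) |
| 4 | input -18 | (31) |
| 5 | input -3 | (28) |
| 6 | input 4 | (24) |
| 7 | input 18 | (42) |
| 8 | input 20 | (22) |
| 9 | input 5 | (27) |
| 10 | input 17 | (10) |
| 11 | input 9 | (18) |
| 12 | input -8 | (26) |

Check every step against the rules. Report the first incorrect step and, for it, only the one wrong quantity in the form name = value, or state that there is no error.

step 11, acc = 19

Step 1: acc = 3 + -16 = -13 — verified.
Step 2: acc = -13 - -15 = 2 — agrees with the transcript.
Step 3: acc = 2 + 11 = 13 — verified.
Step 4: acc = 13 - -18 = 31 — matches.
Step 5: acc = 31 + -3 = 28 — no discrepancy.
Step 6: acc = 28 - 4 = 24 — same as recorded.
Step 7: acc = 24 + 18 = 42 — matches.
Step 8: acc = 42 - 20 = 22 — no discrepancy.
Step 9: acc = 22 + 5 = 27 — agrees with the transcript.
Step 10: acc = 27 - 17 = 10 — matches.
Step 11: acc = 10 + 9 = 19 — the recorded entry deviates here.
That makes step 11 the first incorrect line — acc = 19 is what it should show.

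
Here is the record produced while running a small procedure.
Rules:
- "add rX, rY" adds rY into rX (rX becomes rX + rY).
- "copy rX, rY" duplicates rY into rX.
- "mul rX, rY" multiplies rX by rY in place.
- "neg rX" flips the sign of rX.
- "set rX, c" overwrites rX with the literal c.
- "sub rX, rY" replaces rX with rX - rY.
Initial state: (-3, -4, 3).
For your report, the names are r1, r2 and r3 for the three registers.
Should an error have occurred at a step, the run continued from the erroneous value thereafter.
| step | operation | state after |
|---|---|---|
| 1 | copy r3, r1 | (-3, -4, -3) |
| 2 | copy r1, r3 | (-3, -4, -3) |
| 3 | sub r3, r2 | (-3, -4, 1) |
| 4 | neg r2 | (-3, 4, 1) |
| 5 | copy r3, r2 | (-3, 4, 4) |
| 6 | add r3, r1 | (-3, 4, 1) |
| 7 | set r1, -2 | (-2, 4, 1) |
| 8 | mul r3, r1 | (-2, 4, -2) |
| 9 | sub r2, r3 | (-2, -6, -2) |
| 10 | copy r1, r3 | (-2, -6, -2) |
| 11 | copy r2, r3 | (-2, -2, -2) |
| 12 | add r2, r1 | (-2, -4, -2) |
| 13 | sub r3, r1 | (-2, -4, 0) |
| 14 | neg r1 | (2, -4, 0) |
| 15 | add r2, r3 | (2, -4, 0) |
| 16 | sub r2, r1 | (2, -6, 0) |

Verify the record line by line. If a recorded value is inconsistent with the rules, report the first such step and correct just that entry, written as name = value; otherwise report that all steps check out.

step 9, r2 = 6

Recomputing the run from the initial state:
step 1: r1 = -3, r2 = -4, r3 = -3
step 2: r1 = -3, r2 = -4, r3 = -3
step 3: r1 = -3, r2 = -4, r3 = 1
step 4: r1 = -3, r2 = 4, r3 = 1
step 5: r1 = -3, r2 = 4, r3 = 4
step 6: r1 = -3, r2 = 4, r3 = 1
step 7: r1 = -2, r2 = 4, r3 = 1
step 8: r1 = -2, r2 = 4, r3 = -2
step 9: r1 = -2, r2 = 6, r3 = -2
step 10: r1 = -2, r2 = 6, r3 = -2
step 11: r1 = -2, r2 = -2, r3 = -2
step 12: r1 = -2, r2 = -4, r3 = -2
step 13: r1 = -2, r2 = -4, r3 = 0
step 14: r1 = 2, r2 = -4, r3 = 0
step 15: r1 = 2, r2 = -4, r3 = 0
step 16: r1 = 2, r2 = -6, r3 = 0
The first disagreement with the record is at step 9, where the value should be r2 = 6.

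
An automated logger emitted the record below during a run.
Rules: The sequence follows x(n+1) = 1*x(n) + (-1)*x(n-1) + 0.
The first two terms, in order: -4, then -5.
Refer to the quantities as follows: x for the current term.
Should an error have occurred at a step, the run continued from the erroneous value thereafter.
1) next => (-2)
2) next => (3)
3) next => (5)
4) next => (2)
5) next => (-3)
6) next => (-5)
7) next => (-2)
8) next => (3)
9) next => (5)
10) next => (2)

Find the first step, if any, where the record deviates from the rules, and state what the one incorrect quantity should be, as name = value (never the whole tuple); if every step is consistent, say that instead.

1. x = 1*(-5) + (-1)*(-4) + (0) = -1 (the recorded entry deviates here)
So the first discrepancy is step 1, where the right value is x = -1.

step 1, x = -1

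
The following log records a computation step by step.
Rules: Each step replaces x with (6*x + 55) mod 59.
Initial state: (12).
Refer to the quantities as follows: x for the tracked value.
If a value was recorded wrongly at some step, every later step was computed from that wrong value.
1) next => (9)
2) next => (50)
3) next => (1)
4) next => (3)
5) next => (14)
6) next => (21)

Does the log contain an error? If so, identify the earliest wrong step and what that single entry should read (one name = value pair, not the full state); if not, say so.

Recomputing the run from the initial state:
step 1: x = 9
step 2: x = 50
step 3: x = 1
step 4: x = 2
step 5: x = 8
step 6: x = 44
The first disagreement with the log is at step 4, where the value should be x = 2.

step 4, x = 2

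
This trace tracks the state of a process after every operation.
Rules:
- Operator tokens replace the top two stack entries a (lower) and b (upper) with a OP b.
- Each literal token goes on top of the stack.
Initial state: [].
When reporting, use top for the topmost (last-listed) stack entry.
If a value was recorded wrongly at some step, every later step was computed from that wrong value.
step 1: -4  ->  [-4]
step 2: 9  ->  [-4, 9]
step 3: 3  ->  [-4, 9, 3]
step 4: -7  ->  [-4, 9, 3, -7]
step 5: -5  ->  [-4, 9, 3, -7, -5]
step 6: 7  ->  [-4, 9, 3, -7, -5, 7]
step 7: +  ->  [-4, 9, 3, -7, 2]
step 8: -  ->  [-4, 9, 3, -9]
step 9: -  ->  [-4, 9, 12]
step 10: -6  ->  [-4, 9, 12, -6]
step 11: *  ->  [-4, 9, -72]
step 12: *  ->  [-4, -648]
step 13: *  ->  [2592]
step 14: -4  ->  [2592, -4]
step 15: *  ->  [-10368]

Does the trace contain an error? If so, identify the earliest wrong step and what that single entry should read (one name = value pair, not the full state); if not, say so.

no error

Step 1: push -4: top = -4 — checks out.
Step 2: push 9: top = 9 — no discrepancy.
Step 3: push 3: top = 3 — consistent with the trace.
Step 4: push -7: top = -7 — confirmed correct.
Step 5: push -5: top = -5 — no discrepancy.
Step 6: push 7: top = 7 — in agreement.
Step 7: -5 + 7 = 2 — verified.
Step 8: -7 - 2 = -9 — matches.
Step 9: 3 - -9 = 12 — agrees with the trace.
Step 10: push -6: top = -6 — no discrepancy.
Step 11: 12 * -6 = -72 — confirmed correct.
Step 12: 9 * -72 = -648 — in agreement.
Step 13: -4 * -648 = 2592 — consistent with the trace.
Step 14: push -4: top = -4 — no discrepancy.
Step 15: 2592 * -4 = -10368 — matches.
The recomputation confirms every line.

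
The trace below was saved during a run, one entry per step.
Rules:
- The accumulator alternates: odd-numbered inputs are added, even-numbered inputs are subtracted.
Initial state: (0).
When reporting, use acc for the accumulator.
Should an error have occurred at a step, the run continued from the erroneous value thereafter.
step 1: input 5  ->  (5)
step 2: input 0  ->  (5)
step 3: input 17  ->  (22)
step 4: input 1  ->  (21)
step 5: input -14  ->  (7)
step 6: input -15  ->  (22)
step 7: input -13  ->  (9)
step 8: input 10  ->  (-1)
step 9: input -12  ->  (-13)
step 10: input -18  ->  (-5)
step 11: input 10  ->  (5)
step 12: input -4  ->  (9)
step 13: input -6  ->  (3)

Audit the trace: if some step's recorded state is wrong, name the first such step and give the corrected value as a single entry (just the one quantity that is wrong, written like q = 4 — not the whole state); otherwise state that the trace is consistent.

Recomputing the run from the initial state:
step 1: acc = 5
step 2: acc = 5
step 3: acc = 22
step 4: acc = 21
step 5: acc = 7
step 6: acc = 22
step 7: acc = 9
step 8: acc = -1
step 9: acc = -13
step 10: acc = 5
step 11: acc = 15
step 12: acc = 19
step 13: acc = 13
The first disagreement with the trace is at step 10, where the value should be acc = 5.

step 10, acc = 5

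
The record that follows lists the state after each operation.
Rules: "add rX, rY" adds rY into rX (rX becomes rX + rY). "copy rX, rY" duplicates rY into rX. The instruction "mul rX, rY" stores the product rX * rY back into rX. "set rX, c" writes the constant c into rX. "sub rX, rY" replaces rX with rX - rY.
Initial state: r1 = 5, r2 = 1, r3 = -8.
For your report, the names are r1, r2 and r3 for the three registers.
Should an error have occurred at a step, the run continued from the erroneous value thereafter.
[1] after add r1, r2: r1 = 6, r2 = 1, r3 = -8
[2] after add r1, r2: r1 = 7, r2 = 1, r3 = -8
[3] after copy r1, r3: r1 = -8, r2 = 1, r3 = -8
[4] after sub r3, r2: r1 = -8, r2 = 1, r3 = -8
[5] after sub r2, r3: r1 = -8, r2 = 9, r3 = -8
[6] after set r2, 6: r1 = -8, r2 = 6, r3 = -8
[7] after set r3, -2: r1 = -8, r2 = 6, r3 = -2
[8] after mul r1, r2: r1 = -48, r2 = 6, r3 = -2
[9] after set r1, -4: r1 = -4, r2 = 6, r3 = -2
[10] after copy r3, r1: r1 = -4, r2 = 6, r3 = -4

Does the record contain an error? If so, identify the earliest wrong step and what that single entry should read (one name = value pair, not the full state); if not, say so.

step 4, r3 = -9

1. r1 = 5 + 1 = 6 (checks out)
2. r1 = 6 + 1 = 7 (in agreement)
3. r1 = -8 (checks out)
4. r3 = -8 - 1 = -9 (a discrepancy with the record)
First incorrect step: 4; the correct value is r3 = -9.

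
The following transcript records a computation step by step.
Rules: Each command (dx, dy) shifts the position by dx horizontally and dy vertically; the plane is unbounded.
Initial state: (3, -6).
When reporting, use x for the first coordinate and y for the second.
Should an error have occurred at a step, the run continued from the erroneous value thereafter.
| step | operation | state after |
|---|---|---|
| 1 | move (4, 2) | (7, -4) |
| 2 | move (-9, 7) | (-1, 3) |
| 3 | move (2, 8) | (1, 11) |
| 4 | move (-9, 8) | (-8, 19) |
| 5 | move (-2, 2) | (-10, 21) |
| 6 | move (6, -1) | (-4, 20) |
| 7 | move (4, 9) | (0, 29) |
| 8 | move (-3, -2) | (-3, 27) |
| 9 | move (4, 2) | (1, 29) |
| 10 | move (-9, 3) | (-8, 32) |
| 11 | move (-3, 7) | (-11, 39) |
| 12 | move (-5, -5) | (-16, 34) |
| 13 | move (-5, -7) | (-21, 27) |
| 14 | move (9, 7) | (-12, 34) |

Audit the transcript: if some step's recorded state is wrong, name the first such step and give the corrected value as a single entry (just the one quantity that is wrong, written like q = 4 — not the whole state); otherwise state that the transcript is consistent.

step 1: x = 3 + (4) = 7, y = -6 + (2) = -4 -> in agreement
step 2: x = 7 + (-9) = -2, y = -4 + (7) = 3 -> the recorded entry deviates here
The audit stops at step 2: the recorded entry is wrong and should be x = -2.

step 2, x = -2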